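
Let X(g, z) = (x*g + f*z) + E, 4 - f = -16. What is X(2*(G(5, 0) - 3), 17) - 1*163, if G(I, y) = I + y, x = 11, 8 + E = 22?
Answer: 235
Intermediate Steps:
E = 14 (E = -8 + 22 = 14)
f = 20 (f = 4 - 1*(-16) = 4 + 16 = 20)
X(g, z) = 14 + 11*g + 20*z (X(g, z) = (11*g + 20*z) + 14 = 14 + 11*g + 20*z)
X(2*(G(5, 0) - 3), 17) - 1*163 = (14 + 11*(2*((5 + 0) - 3)) + 20*17) - 1*163 = (14 + 11*(2*(5 - 3)) + 340) - 163 = (14 + 11*(2*2) + 340) - 163 = (14 + 11*4 + 340) - 163 = (14 + 44 + 340) - 163 = 398 - 163 = 235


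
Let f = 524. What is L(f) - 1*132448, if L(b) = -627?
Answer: -133075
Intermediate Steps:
L(f) - 1*132448 = -627 - 1*132448 = -627 - 132448 = -133075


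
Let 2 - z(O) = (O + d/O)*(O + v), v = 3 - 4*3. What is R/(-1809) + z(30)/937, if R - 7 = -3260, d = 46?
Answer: 9268796/8475165 ≈ 1.0936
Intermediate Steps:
v = -9 (v = 3 - 12 = -9)
z(O) = 2 - (-9 + O)*(O + 46/O) (z(O) = 2 - (O + 46/O)*(O - 9) = 2 - (O + 46/O)*(-9 + O) = 2 - (-9 + O)*(O + 46/O))
R = -3253 (R = 7 - 3260 = -3253)
R/(-1809) + z(30)/937 = -3253/(-1809) + (-44 - 1*30**2 + 9*30 + 414/30)/937 = -3253*(-1/1809) + (-44 - 1*900 + 270 + 414*(1/30))*(1/937) = 3253/1809 + (-44 - 900 + 270 + 69/5)*(1/937) = 3253/1809 - 3301/5*1/937 = 3253/1809 - 3301/4685 = 9268796/8475165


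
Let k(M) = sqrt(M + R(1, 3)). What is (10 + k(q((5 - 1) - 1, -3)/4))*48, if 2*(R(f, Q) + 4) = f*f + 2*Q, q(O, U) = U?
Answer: 480 + 24*I*sqrt(5) ≈ 480.0 + 53.666*I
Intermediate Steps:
R(f, Q) = -4 + Q + f**2/2 (R(f, Q) = -4 + (f*f + 2*Q)/2 = -4 + (f**2 + 2*Q)/2 = -4 + (Q + f**2/2) = -4 + Q + f**2/2)
k(M) = sqrt(-1/2 + M) (k(M) = sqrt(M + (-4 + 3 + (1/2)*1**2)) = sqrt(M + (-4 + 3 + (1/2)*1)) = sqrt(M + (-4 + 3 + 1/2)) = sqrt(M - 1/2) = sqrt(-1/2 + M))
(10 + k(q((5 - 1) - 1, -3)/4))*48 = (10 + sqrt(-2 + 4*(-3/4))/2)*48 = (10 + sqrt(-2 - 3)/2)*48 = (10 + sqrt(-5)/2)*48 = (10 + (I*sqrt(5))/2)*48 = (10 + I*sqrt(5)/2)*48 = 480 + 24*I*sqrt(5)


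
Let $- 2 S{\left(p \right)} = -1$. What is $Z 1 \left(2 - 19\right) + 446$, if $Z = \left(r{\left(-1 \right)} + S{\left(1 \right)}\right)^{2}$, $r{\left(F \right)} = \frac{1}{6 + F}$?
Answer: $\frac{43767}{100} \approx 437.67$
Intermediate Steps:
$S{\left(p \right)} = \frac{1}{2}$ ($S{\left(p \right)} = \left(- \frac{1}{2}\right) \left(-1\right) = \frac{1}{2}$)
$Z = \frac{49}{100}$ ($Z = \left(\frac{1}{6 - 1} + \frac{1}{2}\right)^{2} = \left(\frac{1}{5} + \frac{1}{2}\right)^{2} = \left(\frac{7}{10}\right)^{2} = \frac{49}{100} \approx 0.49$)
$Z 1 \left(2 - 19\right) + 446 = \frac{49 \cdot 1 \left(2 - 19\right)}{100} + 446 = \frac{49 \cdot 1 \left(-17\right)}{100} + 446 = \frac{49}{100} \left(-17\right) + 446 = - \frac{833}{100} + 446 = \frac{43767}{100}$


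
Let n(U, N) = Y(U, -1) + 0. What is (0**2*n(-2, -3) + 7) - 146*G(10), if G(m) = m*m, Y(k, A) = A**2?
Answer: -14593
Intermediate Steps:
n(U, N) = 1 (n(U, N) = (-1)**2 + 0 = 1 + 0 = 1)
G(m) = m**2
(0**2*n(-2, -3) + 7) - 146*G(10) = (0**2*1 + 7) - 146*10**2 = (0*1 + 7) - 146*100 = (0 + 7) - 14600 = 7 - 14600 = -14593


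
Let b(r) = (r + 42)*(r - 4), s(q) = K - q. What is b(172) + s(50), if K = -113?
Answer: 35789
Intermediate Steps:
s(q) = -113 - q
b(r) = (-4 + r)*(42 + r) (b(r) = (42 + r)*(-4 + r) = (-4 + r)*(42 + r))
b(172) + s(50) = (-168 + 172² + 38*172) + (-113 - 1*50) = (-168 + 29584 + 6536) + (-113 - 50) = 35952 - 163 = 35789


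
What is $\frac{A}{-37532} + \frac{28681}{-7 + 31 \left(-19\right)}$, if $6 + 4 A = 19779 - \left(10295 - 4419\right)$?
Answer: $- \frac{1078525945}{22369072} \approx -48.215$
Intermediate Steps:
$A = \frac{13897}{4}$ ($A = - \frac{3}{2} + \frac{19779 - \left(10295 - 4419\right)}{4} = - \frac{3}{2} + \frac{19779 - 5876}{4} = - \frac{3}{2} + \frac{1}{4} \cdot 13903 = - \frac{3}{2} + \frac{13903}{4} = \frac{13897}{4} \approx 3474.3$)
$\frac{A}{-37532} + \frac{28681}{-7 + 31 \left(-19\right)} = \frac{13897}{4 \left(-37532\right)} + \frac{28681}{-7 + 31 \left(-19\right)} = \frac{13897}{4} \left(- \frac{1}{37532}\right) + \frac{28681}{-7 - 589} = - \frac{13897}{150128} + \frac{28681}{-596} = - \frac{13897}{150128} + 28681 \left(- \frac{1}{596}\right) = - \frac{13897}{150128} - \frac{28681}{596} = - \frac{1078525945}{22369072}$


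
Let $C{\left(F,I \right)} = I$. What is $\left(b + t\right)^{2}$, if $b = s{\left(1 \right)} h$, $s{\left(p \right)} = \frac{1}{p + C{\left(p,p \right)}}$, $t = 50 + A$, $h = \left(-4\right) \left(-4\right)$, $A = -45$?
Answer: $169$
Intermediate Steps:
$h = 16$
$t = 5$ ($t = 50 - 45 = 5$)
$s{\left(p \right)} = \frac{1}{2 p}$ ($s{\left(p \right)} = \frac{1}{p + p} = \frac{1}{2 p}$)
$b = 8$ ($b = \frac{1}{2 \cdot 1} \cdot 16 = \frac{1}{2} \cdot 1 \cdot 16 = \frac{1}{2} \cdot 16 = 8$)
$\left(b + t\right)^{2} = \left(8 + 5\right)^{2} = 13^{2} = 169$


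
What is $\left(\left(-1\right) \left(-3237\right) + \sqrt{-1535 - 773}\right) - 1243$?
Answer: $1994 + 2 i \sqrt{577} \approx 1994.0 + 48.042 i$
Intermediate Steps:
$\left(\left(-1\right) \left(-3237\right) + \sqrt{-1535 - 773}\right) - 1243 = \left(3237 + \sqrt{-2308}\right) - 1243 = \left(3237 + 2 i \sqrt{577}\right) - 1243 = 1994 + 2 i \sqrt{577}$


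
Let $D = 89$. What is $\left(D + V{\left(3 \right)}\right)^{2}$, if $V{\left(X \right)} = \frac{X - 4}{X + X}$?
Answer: $\frac{284089}{36} \approx 7891.4$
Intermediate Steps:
$V{\left(X \right)} = \frac{-4 + X}{2 X}$
$\left(D + V{\left(3 \right)}\right)^{2} = \left(89 + \frac{-4 + 3}{2 \cdot 3}\right)^{2} = \left(89 + \frac{1}{2} \cdot \frac{1}{3} \left(-1\right)\right)^{2} = \left(89 - \frac{1}{6}\right)^{2} = \left(\frac{533}{6}\right)^{2} = \frac{284089}{36}$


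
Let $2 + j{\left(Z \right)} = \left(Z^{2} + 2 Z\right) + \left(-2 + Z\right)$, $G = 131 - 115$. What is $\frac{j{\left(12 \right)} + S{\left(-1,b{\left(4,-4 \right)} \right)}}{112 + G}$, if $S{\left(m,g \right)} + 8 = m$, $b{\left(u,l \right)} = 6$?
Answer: $\frac{167}{128} \approx 1.3047$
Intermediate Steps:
$G = 16$
$S{\left(m,g \right)} = -8 + m$
$j{\left(Z \right)} = -4 + Z^{2} + 3 Z$ ($j{\left(Z \right)} = -2 + \left(\left(Z^{2} + 2 Z\right) + \left(-2 + Z\right)\right) = -2 + \left(-2 + Z^{2} + 3 Z\right) = -4 + Z^{2} + 3 Z$)
$\frac{j{\left(12 \right)} + S{\left(-1,b{\left(4,-4 \right)} \right)}}{112 + G} = \frac{\left(-4 + 12^{2} + 3 \cdot 12\right) - 9}{112 + 16} = \frac{\left(-4 + 144 + 36\right) - 9}{128} = \left(176 - 9\right) \frac{1}{128} = 167 \cdot \frac{1}{128} = \frac{167}{128}$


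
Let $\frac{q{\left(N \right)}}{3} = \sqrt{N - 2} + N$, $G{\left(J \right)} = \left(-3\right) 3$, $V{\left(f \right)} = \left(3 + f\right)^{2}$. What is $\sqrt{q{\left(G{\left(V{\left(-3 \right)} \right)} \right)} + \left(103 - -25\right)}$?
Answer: $\sqrt{101 + 3 i \sqrt{11}} \approx 10.062 + 0.49443 i$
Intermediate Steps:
$G{\left(J \right)} = -9$
$q{\left(N \right)} = 3 N + 3 \sqrt{-2 + N}$ ($q{\left(N \right)} = 3 \left(\sqrt{N - 2} + N\right) = 3 \left(\sqrt{-2 + N} + N\right) = 3 \left(N + \sqrt{-2 + N}\right) = 3 N + 3 \sqrt{-2 + N}$)
$\sqrt{q{\left(G{\left(V{\left(-3 \right)} \right)} \right)} + \left(103 - -25\right)} = \sqrt{\left(3 \left(-9\right) + 3 \sqrt{-2 - 9}\right) + \left(103 - -25\right)} = \sqrt{\left(-27 + 3 \sqrt{-11}\right) + \left(103 + 25\right)} = \sqrt{\left(-27 + 3 i \sqrt{11}\right) + 128} = \sqrt{101 + 3 i \sqrt{11}}$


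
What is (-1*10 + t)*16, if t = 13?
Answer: 48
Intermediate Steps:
(-1*10 + t)*16 = (-1*10 + 13)*16 = (-10 + 13)*16 = 3*16 = 48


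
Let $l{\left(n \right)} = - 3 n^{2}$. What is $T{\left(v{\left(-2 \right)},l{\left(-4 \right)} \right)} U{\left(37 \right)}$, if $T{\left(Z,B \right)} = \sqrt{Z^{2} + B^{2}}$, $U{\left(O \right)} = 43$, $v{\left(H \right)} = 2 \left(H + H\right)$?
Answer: $344 \sqrt{37} \approx 2092.5$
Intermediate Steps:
$v{\left(H \right)} = 4 H$ ($v{\left(H \right)} = 2 \cdot 2 H = 4 H$)
$T{\left(Z,B \right)} = \sqrt{B^{2} + Z^{2}}$
$T{\left(v{\left(-2 \right)},l{\left(-4 \right)} \right)} U{\left(37 \right)} = \sqrt{\left(- 3 \left(-4\right)^{2}\right)^{2} + \left(4 \left(-2\right)\right)^{2}} \cdot 43 = \sqrt{\left(\left(-3\right) 16\right)^{2} + \left(-8\right)^{2}} \cdot 43 = \sqrt{\left(-48\right)^{2} + 64} \cdot 43 = \sqrt{2304 + 64} \cdot 43 = \sqrt{2368} \cdot 43 = 8 \sqrt{37} \cdot 43 = 344 \sqrt{37}$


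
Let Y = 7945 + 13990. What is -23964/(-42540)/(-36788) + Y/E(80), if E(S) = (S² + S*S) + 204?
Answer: 178787079757/105993539615 ≈ 1.6868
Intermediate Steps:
E(S) = 204 + 2*S² (E(S) = (S² + S²) + 204 = 2*S² + 204 = 204 + 2*S²)
Y = 21935
-23964/(-42540)/(-36788) + Y/E(80) = -23964/(-42540)/(-36788) + 21935/(204 + 2*80²) = -23964*(-1/42540)*(-1/36788) + 21935/(204 + 2*6400) = (1997/3545)*(-1/36788) + 21935/(204 + 12800) = -1997/130413460 + 21935/13004 = 178787079757/105993539615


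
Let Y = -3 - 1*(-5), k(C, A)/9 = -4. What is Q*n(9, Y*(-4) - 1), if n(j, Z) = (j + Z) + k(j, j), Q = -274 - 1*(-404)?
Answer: -4680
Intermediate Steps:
k(C, A) = -36 (k(C, A) = 9*(-4) = -36)
Q = 130 (Q = -274 + 404 = 130)
Y = 2 (Y = -3 + 5 = 2)
n(j, Z) = -36 + Z + j (n(j, Z) = (j + Z) - 36 = (Z + j) - 36 = -36 + Z + j)
Q*n(9, Y*(-4) - 1) = 130*(-36 + (2*(-4) - 1) + 9) = 130*(-36 + (-8 - 1) + 9) = 130*(-36 - 9 + 9) = 130*(-36) = -4680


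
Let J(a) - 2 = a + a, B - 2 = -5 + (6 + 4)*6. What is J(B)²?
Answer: 13456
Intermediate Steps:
B = 57 (B = 2 + (-5 + (6 + 4)*6) = 2 + (-5 + 10*6) = 2 + (-5 + 60) = 2 + 55 = 57)
J(a) = 2 + 2*a (J(a) = 2 + (a + a) = 2 + 2*a)
J(B)² = (2 + 2*57)² = (2 + 114)² = 116² = 13456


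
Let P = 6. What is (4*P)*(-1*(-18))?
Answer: 432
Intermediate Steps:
(4*P)*(-1*(-18)) = (4*6)*(-1*(-18)) = 24*18 = 432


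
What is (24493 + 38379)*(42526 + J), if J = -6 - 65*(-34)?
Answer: 2812264560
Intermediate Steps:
J = 2204 (J = -6 + 2210 = 2204)
(24493 + 38379)*(42526 + J) = (24493 + 38379)*(42526 + 2204) = 62872*44730 = 2812264560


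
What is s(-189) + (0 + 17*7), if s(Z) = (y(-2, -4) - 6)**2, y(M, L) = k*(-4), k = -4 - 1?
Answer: 315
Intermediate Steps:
k = -5
y(M, L) = 20 (y(M, L) = -5*(-4) = 20)
s(Z) = 196 (s(Z) = (20 - 6)**2 = 14**2 = 196)
s(-189) + (0 + 17*7) = 196 + (0 + 17*7) = 196 + (0 + 119) = 196 + 119 = 315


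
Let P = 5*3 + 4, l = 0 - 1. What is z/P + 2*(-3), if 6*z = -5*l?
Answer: -679/114 ≈ -5.9561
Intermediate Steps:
l = -1
P = 19 (P = 15 + 4 = 19)
z = ⅚ (z = (-5*(-1))/6 = (⅙)*5 = ⅚ ≈ 0.83333)
z/P + 2*(-3) = (⅚)/19 + 2*(-3) = (1/19)*(⅚) - 6 = 5/114 - 6 = -679/114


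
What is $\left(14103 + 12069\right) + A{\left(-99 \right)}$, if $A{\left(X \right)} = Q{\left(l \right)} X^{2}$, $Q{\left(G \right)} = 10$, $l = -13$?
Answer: $124182$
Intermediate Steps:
$A{\left(X \right)} = 10 X^{2}$
$\left(14103 + 12069\right) + A{\left(-99 \right)} = \left(14103 + 12069\right) + 10 \left(-99\right)^{2} = 26172 + 10 \cdot 9801 = 26172 + 98010 = 124182$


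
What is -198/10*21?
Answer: -2079/5 ≈ -415.80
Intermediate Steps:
-198/10*21 = -9*11/5*21 = -99/5*21 = -2079/5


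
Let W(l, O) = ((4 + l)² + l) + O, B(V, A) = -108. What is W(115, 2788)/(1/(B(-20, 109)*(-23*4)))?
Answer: 169547904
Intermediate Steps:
W(l, O) = O + l + (4 + l)² (W(l, O) = (l + (4 + l)²) + O = O + l + (4 + l)²)
W(115, 2788)/(1/(B(-20, 109)*(-23*4))) = (2788 + 115 + (4 + 115)²)/(1/(-(-2484)*4)) = (2788 + 115 + 119²)/(1/(-108*(-92))) = (2788 + 115 + 14161)/(1/9936) = 17064/(1/9936) = 17064*9936 = 169547904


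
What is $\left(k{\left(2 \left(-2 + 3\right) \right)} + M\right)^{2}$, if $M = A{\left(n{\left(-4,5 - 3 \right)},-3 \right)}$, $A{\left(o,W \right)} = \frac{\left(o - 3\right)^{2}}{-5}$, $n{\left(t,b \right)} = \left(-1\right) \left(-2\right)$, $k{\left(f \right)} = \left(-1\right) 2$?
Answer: $\frac{121}{25} \approx 4.84$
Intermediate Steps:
$k{\left(f \right)} = -2$
$n{\left(t,b \right)} = 2$
$A{\left(o,W \right)} = - \frac{\left(-3 + o\right)^{2}}{5}$ ($A{\left(o,W \right)} = \left(-3 + o\right)^{2} \left(- \frac{1}{5}\right) = - \frac{\left(-3 + o\right)^{2}}{5}$)
$M = - \frac{1}{5}$ ($M = - \frac{\left(-3 + 2\right)^{2}}{5} = - \frac{\left(-1\right)^{2}}{5} = \left(- \frac{1}{5}\right) 1 = - \frac{1}{5} \approx -0.2$)
$\left(k{\left(2 \left(-2 + 3\right) \right)} + M\right)^{2} = \left(-2 - \frac{1}{5}\right)^{2} = \left(- \frac{11}{5}\right)^{2} = \frac{121}{25}$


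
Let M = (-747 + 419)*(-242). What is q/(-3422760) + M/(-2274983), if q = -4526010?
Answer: 334163693669/259557360436 ≈ 1.2874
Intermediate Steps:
M = 79376 (M = -328*(-242) = 79376)
q/(-3422760) + M/(-2274983) = -4526010/(-3422760) + 79376/(-2274983) = -4526010*(-1/3422760) + 79376*(-1/2274983) = 150867/114092 - 79376/2274983 = 334163693669/259557360436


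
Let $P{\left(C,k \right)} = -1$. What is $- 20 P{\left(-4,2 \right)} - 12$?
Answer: $8$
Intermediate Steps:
$- 20 P{\left(-4,2 \right)} - 12 = \left(-20\right) \left(-1\right) - 12 = 20 - 12 = 8$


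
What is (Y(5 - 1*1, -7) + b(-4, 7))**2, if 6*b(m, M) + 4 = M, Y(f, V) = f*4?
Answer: 1089/4 ≈ 272.25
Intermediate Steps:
Y(f, V) = 4*f
b(m, M) = -2/3 + M/6
(Y(5 - 1*1, -7) + b(-4, 7))**2 = (4*(5 - 1*1) + (-2/3 + (1/6)*7))**2 = (4*(5 - 1) + (-2/3 + 7/6))**2 = (4*4 + 1/2)**2 = (16 + 1/2)**2 = (33/2)**2 = 1089/4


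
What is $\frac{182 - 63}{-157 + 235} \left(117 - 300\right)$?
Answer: $- \frac{7259}{26} \approx -279.19$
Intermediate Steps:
$\frac{182 - 63}{-157 + 235} \left(117 - 300\right) = \frac{119}{78} \left(-183\right) = - \frac{7259}{26}$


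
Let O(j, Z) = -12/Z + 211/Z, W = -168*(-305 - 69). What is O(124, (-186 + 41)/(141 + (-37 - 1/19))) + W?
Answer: 34541827/551 ≈ 62689.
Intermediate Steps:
W = 62832 (W = -168*(-374) = 62832)
O(j, Z) = 199/Z
O(124, (-186 + 41)/(141 + (-37 - 1/19))) + W = 199/(((-186 + 41)/(141 + (-37 - 1/19)))) + 62832 = 199/((-145/(141 + (-37 - 1*1/19)))) + 62832 = 199/((-145/(141 + (-37 - 1/19)))) + 62832 = 199/((-145/(141 - 704/19))) + 62832 = 199/((-145/1975/19)) + 62832 = 199/((-145*19/1975)) + 62832 = 199/(-551/395) + 62832 = 199*(-395/551) + 62832 = -78605/551 + 62832 = 34541827/551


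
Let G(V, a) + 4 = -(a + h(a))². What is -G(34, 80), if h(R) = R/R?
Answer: 6565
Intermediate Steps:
h(R) = 1
G(V, a) = -4 - (1 + a)² (G(V, a) = -4 - (a + 1)² = -4 - (1 + a)²)
-G(34, 80) = -(-4 - (1 + 80)²) = -(-4 - 1*81²) = -(-4 - 1*6561) = -(-4 - 6561) = -1*(-6565) = 6565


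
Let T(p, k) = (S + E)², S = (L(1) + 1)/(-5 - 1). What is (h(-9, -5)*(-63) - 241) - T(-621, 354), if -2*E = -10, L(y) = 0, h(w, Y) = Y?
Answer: 1823/36 ≈ 50.639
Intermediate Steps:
S = -⅙ (S = (0 + 1)/(-5 - 1) = 1/(-6) = 1*(-⅙) = -⅙ ≈ -0.16667)
E = 5 (E = -½*(-10) = 5)
T(p, k) = 841/36 (T(p, k) = (-⅙ + 5)² = (29/6)² = 841/36)
(h(-9, -5)*(-63) - 241) - T(-621, 354) = (-5*(-63) - 241) - 1*841/36 = (315 - 241) - 841/36 = 74 - 841/36 = 1823/36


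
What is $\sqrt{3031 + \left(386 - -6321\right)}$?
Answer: $3 \sqrt{1082} \approx 98.681$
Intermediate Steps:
$\sqrt{3031 + \left(386 - -6321\right)} = \sqrt{3031 + \left(386 + 6321\right)} = \sqrt{3031 + 6707} = \sqrt{9738} = 3 \sqrt{1082}$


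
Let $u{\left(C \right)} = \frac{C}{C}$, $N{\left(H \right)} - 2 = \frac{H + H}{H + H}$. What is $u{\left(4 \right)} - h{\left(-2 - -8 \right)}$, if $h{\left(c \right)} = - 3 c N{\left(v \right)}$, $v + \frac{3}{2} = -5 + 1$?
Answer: $55$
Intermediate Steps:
$v = - \frac{11}{2}$ ($v = - \frac{3}{2} + \left(-5 + 1\right) = - \frac{3}{2} - 4 = - \frac{11}{2} \approx -5.5$)
$N{\left(H \right)} = 3$ ($N{\left(H \right)} = 2 + \frac{H + H}{H + H} = 2 + \frac{2 H}{2 H} = 2 + 2 H \frac{1}{2 H} = 2 + 1 = 3$)
$u{\left(C \right)} = 1$
$h{\left(c \right)} = - 9 c$ ($h{\left(c \right)} = - 3 c 3 = - 9 c$)
$u{\left(4 \right)} - h{\left(-2 - -8 \right)} = 1 - - 9 \left(-2 - -8\right) = 1 - - 9 \left(-2 + 8\right) = 1 - \left(-9\right) 6 = 1 - -54 = 1 + 54 = 55$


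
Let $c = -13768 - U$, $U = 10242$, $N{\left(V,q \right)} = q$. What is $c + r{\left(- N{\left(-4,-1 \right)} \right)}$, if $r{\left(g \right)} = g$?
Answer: $-24009$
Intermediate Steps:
$c = -24010$ ($c = -13768 - 10242 = -24010$)
$c + r{\left(- N{\left(-4,-1 \right)} \right)} = -24010 - -1 = -24010 + 1 = -24009$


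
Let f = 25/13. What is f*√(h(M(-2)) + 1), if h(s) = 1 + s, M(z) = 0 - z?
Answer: 50/13 ≈ 3.8462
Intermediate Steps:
M(z) = -z
f = 25/13 (f = 25*(1/13) = 25/13 ≈ 1.9231)
f*√(h(M(-2)) + 1) = 25*√((1 - 1*(-2)) + 1)/13 = 25*√((1 + 2) + 1)/13 = 25*√(3 + 1)/13 = 25*√4/13 = (25/13)*2 = 50/13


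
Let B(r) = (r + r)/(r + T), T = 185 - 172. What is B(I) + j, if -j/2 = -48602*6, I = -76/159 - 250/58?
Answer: 11041574689/18932 ≈ 5.8322e+5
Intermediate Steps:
I = -22079/4611 (I = -76*1/159 - 250*1/58 = -76/159 - 125/29 = -22079/4611 ≈ -4.7883)
T = 13
B(r) = 2*r/(13 + r) (B(r) = (r + r)/(r + 13) = (2*r)/(13 + r) = 2*r/(13 + r))
j = 583224 (j = -(-97204)*6 = -2*(-291612) = 583224)
B(I) + j = 2*(-22079/4611)/(13 - 22079/4611) + 583224 = 2*(-22079/4611)/(37864/4611) + 583224 = 2*(-22079/4611)*(4611/37864) + 583224 = -22079/18932 + 583224 = 11041574689/18932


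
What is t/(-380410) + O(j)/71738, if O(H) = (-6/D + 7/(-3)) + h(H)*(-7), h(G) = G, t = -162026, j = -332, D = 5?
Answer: 18759224869/40934778870 ≈ 0.45827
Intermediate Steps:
O(H) = -53/15 - 7*H (O(H) = (-6/5 + 7/(-3)) + H*(-7) = (-6*1/5 + 7*(-1/3)) - 7*H = (-6/5 - 7/3) - 7*H = -53/15 - 7*H)
t/(-380410) + O(j)/71738 = -162026/(-380410) + (-53/15 - 7*(-332))/71738 = -162026*(-1/380410) + (-53/15 + 2324)*(1/71738) = 81013/190205 + (34807/15)*(1/71738) = 81013/190205 + 34807/1076070 = 18759224869/40934778870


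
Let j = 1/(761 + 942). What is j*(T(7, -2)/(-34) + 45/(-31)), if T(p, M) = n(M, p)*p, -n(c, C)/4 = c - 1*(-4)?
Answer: 103/897481 ≈ 0.00011477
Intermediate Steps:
n(c, C) = -16 - 4*c (n(c, C) = -4*(c - 1*(-4)) = -4*(c + 4) = -4*(4 + c) = -16 - 4*c)
T(p, M) = p*(-16 - 4*M) (T(p, M) = (-16 - 4*M)*p = p*(-16 - 4*M))
j = 1/1703 ≈ 0.00058720
j*(T(7, -2)/(-34) + 45/(-31)) = (-4*7*(4 - 2)/(-34) + 45/(-31))/1703 = (-4*7*2*(-1/34) + 45*(-1/31))/1703 = (-56*(-1/34) - 45/31)/1703 = (28/17 - 45/31)/1703 = (1/1703)*(103/527) = 103/897481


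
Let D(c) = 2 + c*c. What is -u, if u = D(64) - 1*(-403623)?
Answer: -407721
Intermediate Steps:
D(c) = 2 + c**2
u = 407721 (u = (2 + 64**2) - 1*(-403623) = (2 + 4096) + 403623 = 4098 + 403623 = 407721)
-u = -1*407721 = -407721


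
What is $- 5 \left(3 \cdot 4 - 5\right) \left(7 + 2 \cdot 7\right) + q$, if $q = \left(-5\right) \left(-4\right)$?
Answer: $-715$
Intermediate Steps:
$q = 20$
$- 5 \left(3 \cdot 4 - 5\right) \left(7 + 2 \cdot 7\right) + q = - 5 \left(3 \cdot 4 - 5\right) \left(7 + 2 \cdot 7\right) + 20 = - 5 \left(12 - 5\right) \left(7 + 14\right) + 20 = \left(-5\right) 7 \cdot 21 + 20 = \left(-35\right) 21 + 20 = -735 + 20 = -715$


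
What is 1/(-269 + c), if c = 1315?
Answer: 1/1046 ≈ 0.00095602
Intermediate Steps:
1/(-269 + c) = 1/(-269 + 1315) = 1/1046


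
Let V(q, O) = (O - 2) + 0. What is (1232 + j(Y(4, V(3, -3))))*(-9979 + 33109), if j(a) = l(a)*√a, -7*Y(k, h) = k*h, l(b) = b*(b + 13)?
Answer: 28496160 + 102697200*√35/343 ≈ 3.0267e+7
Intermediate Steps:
l(b) = b*(13 + b)
V(q, O) = -2 + O (V(q, O) = (-2 + O) + 0 = -2 + O)
Y(k, h) = -h*k/7 (Y(k, h) = -k*h/7 = -h*k/7)
j(a) = a^(3/2)*(13 + a) (j(a) = (a*(13 + a))*√a = a^(3/2)*(13 + a))
(1232 + j(Y(4, V(3, -3))))*(-9979 + 33109) = (1232 + (-⅐*(-2 - 3)*4)^(3/2)*(13 - ⅐*(-2 - 3)*4))*(-9979 + 33109) = (1232 + (-⅐*(-5)*4)^(3/2)*(13 - ⅐*(-5)*4))*23130 = (1232 + (20/7)^(3/2)*(13 + 20/7))*23130 = (1232 + (40*√35/49)*(111/7))*23130 = (1232 + 4440*√35/343)*23130 = 28496160 + 102697200*√35/343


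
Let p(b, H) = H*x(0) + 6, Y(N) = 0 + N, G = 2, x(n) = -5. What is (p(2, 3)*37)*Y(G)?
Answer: -666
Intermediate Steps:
Y(N) = N
p(b, H) = 6 - 5*H (p(b, H) = H*(-5) + 6 = -5*H + 6 = 6 - 5*H)
(p(2, 3)*37)*Y(G) = ((6 - 5*3)*37)*2 = ((6 - 15)*37)*2 = -9*37*2 = -333*2 = -666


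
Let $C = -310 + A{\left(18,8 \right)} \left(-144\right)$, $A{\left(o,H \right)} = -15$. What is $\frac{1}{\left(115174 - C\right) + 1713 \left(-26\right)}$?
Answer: $\frac{1}{68786} \approx 1.4538 \cdot 10^{-5}$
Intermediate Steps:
$C = 1850$ ($C = -310 - -2160 = -310 + 2160 = 1850$)
$\frac{1}{\left(115174 - C\right) + 1713 \left(-26\right)} = \frac{1}{\left(115174 - 1850\right) + 1713 \left(-26\right)} = \frac{1}{\left(115174 - 1850\right) - 44538} = \frac{1}{113324 - 44538} = \frac{1}{68786}$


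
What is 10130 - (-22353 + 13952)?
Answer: 18531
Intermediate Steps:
10130 - (-22353 + 13952) = 10130 - 1*(-8401) = 10130 + 8401 = 18531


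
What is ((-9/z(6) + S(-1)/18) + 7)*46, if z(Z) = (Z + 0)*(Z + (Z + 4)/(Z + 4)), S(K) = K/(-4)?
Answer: 78821/252 ≈ 312.78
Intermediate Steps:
S(K) = -K/4 (S(K) = K*(-¼) = -K/4)
z(Z) = Z*(1 + Z) (z(Z) = Z*(Z + (4 + Z)/(4 + Z)) = Z*(Z + 1) = Z*(1 + Z))
((-9/z(6) + S(-1)/18) + 7)*46 = ((-9*1/(6*(1 + 6)) - ¼*(-1)/18) + 7)*46 = ((-9/(6*7) + (¼)*(1/18)) + 7)*46 = ((-9/42 + 1/72) + 7)*46 = ((-9*1/42 + 1/72) + 7)*46 = ((-3/14 + 1/72) + 7)*46 = (-101/504 + 7)*46 = (3427/504)*46 = 78821/252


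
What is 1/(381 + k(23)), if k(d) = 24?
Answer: 1/405 ≈ 0.0024691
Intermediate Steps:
1/(381 + k(23)) = 1/(381 + 24) = 1/405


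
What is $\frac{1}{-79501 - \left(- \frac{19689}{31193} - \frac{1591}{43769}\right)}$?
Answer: $- \frac{1365286417}{108540724042013} \approx -1.2579 \cdot 10^{-5}$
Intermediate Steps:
$\frac{1}{-79501 - \left(- \frac{19689}{31193} - \frac{1591}{43769}\right)} = \frac{1}{-79501 - - \frac{911395904}{1365286417}} = \frac{1}{-79501 + \left(\frac{1591}{43769} + \frac{19689}{31193}\right)} = \frac{1}{-79501 + \frac{911395904}{1365286417}} = \frac{1}{- \frac{108540724042013}{1365286417}} = - \frac{1365286417}{108540724042013}$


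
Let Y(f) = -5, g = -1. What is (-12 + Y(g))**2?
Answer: 289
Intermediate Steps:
(-12 + Y(g))**2 = (-12 - 5)**2 = (-17)**2 = 289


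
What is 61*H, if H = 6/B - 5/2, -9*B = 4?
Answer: -976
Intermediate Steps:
B = -4/9 (B = -1/9*4 = -4/9 ≈ -0.44444)
H = -16 (H = 6/(-4/9) - 5/2 = 6*(-9/4) - 5*1/2 = -27/2 - 5/2 = -16)
61*H = 61*(-16) = -976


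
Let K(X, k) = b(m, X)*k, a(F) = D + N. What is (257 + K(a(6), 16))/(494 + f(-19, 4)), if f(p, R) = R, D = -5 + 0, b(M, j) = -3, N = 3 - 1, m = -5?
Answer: 209/498 ≈ 0.41968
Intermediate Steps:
N = 2
D = -5
a(F) = -3 (a(F) = -5 + 2 = -3)
K(X, k) = -3*k
(257 + K(a(6), 16))/(494 + f(-19, 4)) = (257 - 3*16)/(494 + 4) = (257 - 48)/498 = 209*(1/498) = 209/498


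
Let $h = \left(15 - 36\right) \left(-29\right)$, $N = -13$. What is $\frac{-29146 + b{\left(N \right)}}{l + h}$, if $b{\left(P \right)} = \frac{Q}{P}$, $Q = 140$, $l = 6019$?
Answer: $- \frac{189519}{43082} \approx -4.399$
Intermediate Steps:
$h = 609$ ($h = \left(-21\right) \left(-29\right) = 609$)
$b{\left(P \right)} = \frac{140}{P}$
$\frac{-29146 + b{\left(N \right)}}{l + h} = \frac{-29146 + \frac{140}{-13}}{6019 + 609} = \frac{-29146 + 140 \left(- \frac{1}{13}\right)}{6628} = \left(-29146 - \frac{140}{13}\right) \frac{1}{6628} = \left(- \frac{379038}{13}\right) \frac{1}{6628} = - \frac{189519}{43082}$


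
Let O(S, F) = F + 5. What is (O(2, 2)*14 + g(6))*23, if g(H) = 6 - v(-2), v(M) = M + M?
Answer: 2484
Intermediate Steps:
v(M) = 2*M
O(S, F) = 5 + F
g(H) = 10 (g(H) = 6 - 2*(-2) = 6 - 1*(-4) = 6 + 4 = 10)
(O(2, 2)*14 + g(6))*23 = ((5 + 2)*14 + 10)*23 = (7*14 + 10)*23 = (98 + 10)*23 = 108*23 = 2484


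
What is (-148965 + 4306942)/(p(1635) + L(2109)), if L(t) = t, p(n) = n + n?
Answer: 4157977/5379 ≈ 773.00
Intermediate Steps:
p(n) = 2*n
(-148965 + 4306942)/(p(1635) + L(2109)) = (-148965 + 4306942)/(2*1635 + 2109) = 4157977/(3270 + 2109) = 4157977/5379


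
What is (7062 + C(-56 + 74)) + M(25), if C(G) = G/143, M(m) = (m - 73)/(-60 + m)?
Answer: 35352804/5005 ≈ 7063.5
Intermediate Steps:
M(m) = (-73 + m)/(-60 + m)
C(G) = G/143 (C(G) = G*(1/143) = G/143)
(7062 + C(-56 + 74)) + M(25) = (7062 + (-56 + 74)/143) + (-73 + 25)/(-60 + 25) = (7062 + (1/143)*18) - 48/(-35) = (7062 + 18/143) - 1/35*(-48) = 1009884/143 + 48/35 = 35352804/5005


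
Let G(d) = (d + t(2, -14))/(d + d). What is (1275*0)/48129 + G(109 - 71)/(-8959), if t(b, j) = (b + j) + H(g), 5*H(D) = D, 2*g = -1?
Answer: -259/6808840 ≈ -3.8039e-5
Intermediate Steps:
g = -½ (g = (½)*(-1) = -½ ≈ -0.50000)
H(D) = D/5
t(b, j) = -⅒ + b + j (t(b, j) = (b + j) + (⅕)*(-½) = (b + j) - ⅒ = -⅒ + b + j)
G(d) = (-121/10 + d)/(2*d) (G(d) = (d + (-⅒ + 2 - 14))/(d + d) = (d - 121/10)/((2*d)) = (-121/10 + d)*(1/(2*d)) = (-121/10 + d)/(2*d))
(1275*0)/48129 + G(109 - 71)/(-8959) = (1275*0)/48129 + ((-121 + 10*(109 - 71))/(20*(109 - 71)))/(-8959) = 0*(1/48129) + ((1/20)*(-121 + 10*38)/38)*(-1/8959) = 0 + ((1/20)*(1/38)*(-121 + 380))*(-1/8959) = 0 + ((1/20)*(1/38)*259)*(-1/8959) = 0 + (259/760)*(-1/8959) = 0 - 259/6808840 = -259/6808840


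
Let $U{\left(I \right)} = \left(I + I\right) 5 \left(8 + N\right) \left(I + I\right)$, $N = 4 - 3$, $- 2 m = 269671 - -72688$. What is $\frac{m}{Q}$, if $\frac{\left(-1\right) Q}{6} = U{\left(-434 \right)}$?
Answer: $\frac{342359}{406848960} \approx 0.00084149$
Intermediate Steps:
$m = - \frac{342359}{2}$ ($m = - \frac{269671 - -72688}{2} = - \frac{269671 + 72688}{2} = \left(- \frac{1}{2}\right) 342359 = - \frac{342359}{2} \approx -1.7118 \cdot 10^{5}$)
$N = 1$ ($N = 4 - 3 = 1$)
$U{\left(I \right)} = 180 I^{2}$ ($U{\left(I \right)} = \left(I + I\right) 5 \left(8 + 1\right) \left(I + I\right) = 2 I 5 \cdot 9 \cdot 2 I = 10 I 9 \cdot 2 I = 90 I 2 I = 180 I^{2}$)
$Q = -203424480$ ($Q = - 6 \cdot 180 \left(-434\right)^{2} = - 6 \cdot 180 \cdot 188356 = \left(-6\right) 33904080 = -203424480$)
$\frac{m}{Q} = - \frac{342359}{2 \left(-203424480\right)} = \left(- \frac{342359}{2}\right) \left(- \frac{1}{203424480}\right) = \frac{342359}{406848960}$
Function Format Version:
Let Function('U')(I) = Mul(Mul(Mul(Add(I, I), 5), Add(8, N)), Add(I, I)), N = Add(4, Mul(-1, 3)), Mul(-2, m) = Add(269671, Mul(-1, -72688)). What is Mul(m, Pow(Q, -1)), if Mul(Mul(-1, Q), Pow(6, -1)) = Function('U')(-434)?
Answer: Rational(342359, 406848960) ≈ 0.00084149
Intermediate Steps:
m = Rational(-342359, 2) (m = Mul(Rational(-1, 2), Add(269671, Mul(-1, -72688))) = Mul(Rational(-1, 2), Add(269671, 72688)) = Mul(Rational(-1, 2), 342359) = Rational(-342359, 2) ≈ -1.7118e+5)
N = 1 (N = Add(4, -3) = 1)
Function('U')(I) = Mul(180, Pow(I, 2)) (Function('U')(I) = Mul(Mul(Mul(Add(I, I), 5), Add(8, 1)), Add(I, I)) = Mul(Mul(Mul(Mul(2, I), 5), 9), Mul(2, I)) = Mul(Mul(Mul(10, I), 9), Mul(2, I)) = Mul(Mul(90, I), Mul(2, I)) = Mul(180, Pow(I, 2)))
Q = -203424480 (Q = Mul(-6, Mul(180, Pow(-434, 2))) = Mul(-6, Mul(180, 188356)) = Mul(-6, 33904080) = -203424480)
Mul(m, Pow(Q, -1)) = Mul(Rational(-342359, 2), Pow(-203424480, -1)) = Mul(Rational(-342359, 2), Rational(-1, 203424480)) = Rational(342359, 406848960)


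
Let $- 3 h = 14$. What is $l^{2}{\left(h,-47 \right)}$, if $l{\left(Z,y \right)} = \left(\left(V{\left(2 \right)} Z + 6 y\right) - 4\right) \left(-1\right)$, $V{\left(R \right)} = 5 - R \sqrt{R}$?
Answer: $\frac{287584}{3} - \frac{51968 \sqrt{2}}{9} \approx 87695.0$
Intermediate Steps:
$h = - \frac{14}{3}$ ($h = \left(- \frac{1}{3}\right) 14 = - \frac{14}{3} \approx -4.6667$)
$V{\left(R \right)} = 5 - R^{\frac{3}{2}}$
$l{\left(Z,y \right)} = 4 - 6 y - Z \left(5 - 2 \sqrt{2}\right)$ ($l{\left(Z,y \right)} = \left(\left(\left(5 - 2^{\frac{3}{2}}\right) Z + 6 y\right) - 4\right) \left(-1\right) = \left(\left(\left(5 - 2 \sqrt{2}\right) Z + 6 y\right) - 4\right) \left(-1\right) = \left(\left(Z \left(5 - 2 \sqrt{2}\right) + 6 y\right) - 4\right) \left(-1\right) = \left(\left(6 y + Z \left(5 - 2 \sqrt{2}\right)\right) - 4\right) \left(-1\right) = \left(-4 + 6 y + Z \left(5 - 2 \sqrt{2}\right)\right) \left(-1\right) = 4 - 6 y - Z \left(5 - 2 \sqrt{2}\right)$)
$l^{2}{\left(h,-47 \right)} = \left(4 - -282 - - \frac{14 \left(5 - 2 \sqrt{2}\right)}{3}\right)^{2} = \left(4 + 282 + \left(\frac{70}{3} - \frac{28 \sqrt{2}}{3}\right)\right)^{2} = \left(\frac{928}{3} - \frac{28 \sqrt{2}}{3}\right)^{2}$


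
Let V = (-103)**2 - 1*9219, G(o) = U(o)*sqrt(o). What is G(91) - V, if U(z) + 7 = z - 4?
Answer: -1390 + 80*sqrt(91) ≈ -626.85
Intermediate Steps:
U(z) = -11 + z (U(z) = -7 + (z - 4) = -7 + (-4 + z) = -11 + z)
G(o) = sqrt(o)*(-11 + o) (G(o) = (-11 + o)*sqrt(o) = sqrt(o)*(-11 + o))
V = 1390 (V = 10609 - 9219 = 1390)
G(91) - V = sqrt(91)*(-11 + 91) - 1*1390 = sqrt(91)*80 - 1390 = 80*sqrt(91) - 1390 = -1390 + 80*sqrt(91)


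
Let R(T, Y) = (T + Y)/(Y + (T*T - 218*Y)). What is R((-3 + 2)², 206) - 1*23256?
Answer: -1039566663/44701 ≈ -23256.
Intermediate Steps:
R(T, Y) = (T + Y)/(T² - 217*Y) (R(T, Y) = (T + Y)/(Y + (T² - 218*Y)) = (T + Y)/(T² - 217*Y))
R((-3 + 2)², 206) - 1*23256 = ((-3 + 2)² + 206)/(((-3 + 2)²)² - 217*206) - 1*23256 = ((-1)² + 206)/(((-1)²)² - 44702) - 23256 = (1 + 206)/(1² - 44702) - 23256 = 207/(1 - 44702) - 23256 = 207/(-44701) - 23256 = -1/44701*207 - 23256 = -207/44701 - 23256 = -1039566663/44701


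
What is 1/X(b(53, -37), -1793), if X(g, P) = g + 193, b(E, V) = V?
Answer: 1/156 ≈ 0.0064103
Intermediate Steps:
X(g, P) = 193 + g
1/X(b(53, -37), -1793) = 1/(193 - 37) = 1/156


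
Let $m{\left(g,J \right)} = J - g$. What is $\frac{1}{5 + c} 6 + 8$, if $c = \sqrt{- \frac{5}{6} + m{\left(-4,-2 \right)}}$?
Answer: $\frac{1324}{143} - \frac{6 \sqrt{42}}{143} \approx 8.9868$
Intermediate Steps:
$c = \frac{\sqrt{42}}{6}$ ($c = \sqrt{- \frac{5}{6} - -2} = \sqrt{\left(-5\right) \frac{1}{6} + \left(-2 + 4\right)} = \sqrt{- \frac{5}{6} + 2} = \sqrt{\frac{7}{6}} = \frac{\sqrt{42}}{6} \approx 1.0801$)
$\frac{1}{5 + c} 6 + 8 = \frac{1}{5 + \frac{\sqrt{42}}{6}} \cdot 6 + 8 = \frac{6}{5 + \frac{\sqrt{42}}{6}} + 8 = 8 + \frac{6}{5 + \frac{\sqrt{42}}{6}}$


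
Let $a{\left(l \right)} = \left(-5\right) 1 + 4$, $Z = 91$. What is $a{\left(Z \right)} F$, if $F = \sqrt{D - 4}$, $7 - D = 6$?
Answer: $- i \sqrt{3} \approx - 1.732 i$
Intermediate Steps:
$D = 1$ ($D = 7 - 6 = 1$)
$a{\left(l \right)} = -1$ ($a{\left(l \right)} = -5 + 4 = -1$)
$F = i \sqrt{3}$ ($F = \sqrt{1 - 4} = \sqrt{-3} = i \sqrt{3} \approx 1.732 i$)
$a{\left(Z \right)} F = - i \sqrt{3}$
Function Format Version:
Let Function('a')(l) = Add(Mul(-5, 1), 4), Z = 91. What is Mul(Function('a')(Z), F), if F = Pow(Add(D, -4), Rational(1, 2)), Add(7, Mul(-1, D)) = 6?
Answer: Mul(-1, I, Pow(3, Rational(1, 2))) ≈ Mul(-1.7320, I)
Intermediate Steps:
D = 1 (D = Add(7, Mul(-1, 6)) = Add(7, -6) = 1)
Function('a')(l) = -1 (Function('a')(l) = Add(-5, 4) = -1)
F = Mul(I, Pow(3, Rational(1, 2))) (F = Pow(Add(1, -4), Rational(1, 2)) = Pow(-3, Rational(1, 2)) = Mul(I, Pow(3, Rational(1, 2))) ≈ Mul(1.7320, I))
Mul(Function('a')(Z), F) = Mul(-1, Mul(I, Pow(3, Rational(1, 2)))) = Mul(-1, I, Pow(3, Rational(1, 2)))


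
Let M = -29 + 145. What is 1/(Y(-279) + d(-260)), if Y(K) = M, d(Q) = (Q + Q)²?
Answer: 1/270516 ≈ 3.6966e-6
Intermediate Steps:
d(Q) = 4*Q² (d(Q) = (2*Q)² = 4*Q²)
M = 116
Y(K) = 116
1/(Y(-279) + d(-260)) = 1/(116 + 4*(-260)²) = 1/(116 + 4*67600) = 1/(116 + 270400) = 1/270516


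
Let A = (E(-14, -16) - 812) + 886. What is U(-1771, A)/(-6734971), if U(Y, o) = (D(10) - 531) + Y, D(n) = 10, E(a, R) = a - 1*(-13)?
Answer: 2292/6734971 ≈ 0.00034031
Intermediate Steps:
E(a, R) = 13 + a (E(a, R) = a + 13 = 13 + a)
A = 73 (A = ((13 - 14) - 812) + 886 = (-1 - 812) + 886 = -813 + 886 = 73)
U(Y, o) = -521 + Y (U(Y, o) = (10 - 531) + Y = -521 + Y)
U(-1771, A)/(-6734971) = (-521 - 1771)/(-6734971) = -2292*(-1/6734971) = 2292/6734971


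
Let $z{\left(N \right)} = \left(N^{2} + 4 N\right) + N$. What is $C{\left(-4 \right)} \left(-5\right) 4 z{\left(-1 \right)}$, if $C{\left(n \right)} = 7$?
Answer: $560$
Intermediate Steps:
$z{\left(N \right)} = N^{2} + 5 N$
$C{\left(-4 \right)} \left(-5\right) 4 z{\left(-1 \right)} = 7 \left(-5\right) 4 \left(- (5 - 1)\right) = 7 \left(- 20 \left(\left(-1\right) 4\right)\right) = 7 \left(\left(-20\right) \left(-4\right)\right) = 7 \cdot 80 = 560$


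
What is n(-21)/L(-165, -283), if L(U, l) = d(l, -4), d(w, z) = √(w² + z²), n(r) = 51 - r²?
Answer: -78*√80105/16021 ≈ -1.3780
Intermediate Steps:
L(U, l) = √(16 + l²) (L(U, l) = √(l² + (-4)²) = √(l² + 16) = √(16 + l²))
n(-21)/L(-165, -283) = (51 - 1*(-21)²)/(√(16 + (-283)²)) = (51 - 1*441)/(√(16 + 80089)) = (51 - 441)/(√80105) = -78*√80105/16021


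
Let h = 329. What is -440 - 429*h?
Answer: -141581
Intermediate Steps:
-440 - 429*h = -440 - 429*329 = -440 - 141141 = -141581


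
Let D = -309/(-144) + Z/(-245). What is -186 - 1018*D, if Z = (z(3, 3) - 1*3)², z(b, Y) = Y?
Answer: -56891/24 ≈ -2370.5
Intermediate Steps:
Z = 0 (Z = (3 - 1*3)² = (3 - 3)² = 0² = 0)
D = 103/48 (D = -309/(-144) + 0/(-245) = -309*(-1/144) + 0*(-1/245) = 103/48 + 0 = 103/48 ≈ 2.1458)
-186 - 1018*D = -186 - 1018*103/48 = -186 - 52427/24 = -56891/24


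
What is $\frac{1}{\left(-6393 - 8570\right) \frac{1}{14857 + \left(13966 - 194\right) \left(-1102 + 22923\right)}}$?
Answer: $- \frac{300533669}{14963} \approx -20085.0$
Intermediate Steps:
$\frac{1}{\left(-6393 - 8570\right) \frac{1}{14857 + \left(13966 - 194\right) \left(-1102 + 22923\right)}} = \frac{1}{\left(-14963\right) \frac{1}{14857 + 13772 \cdot 21821}} = \frac{1}{\left(-14963\right) \frac{1}{14857 + 300518812}} = \frac{1}{\left(-14963\right) \frac{1}{300533669}} = \frac{1}{- \frac{14963}{300533669}} = - \frac{300533669}{14963}$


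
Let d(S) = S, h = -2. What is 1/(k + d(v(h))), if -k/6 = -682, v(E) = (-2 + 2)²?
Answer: 1/4092 ≈ 0.00024438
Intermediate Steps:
v(E) = 0 (v(E) = 0² = 0)
k = 4092 (k = -6*(-682) = 4092)
1/(k + d(v(h))) = 1/(4092 + 0) = 1/4092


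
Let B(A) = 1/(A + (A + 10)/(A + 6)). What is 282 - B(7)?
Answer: 30443/108 ≈ 281.88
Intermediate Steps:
B(A) = 1/(A + (10 + A)/(6 + A))
282 - B(7) = 282 - (6 + 7)/(10 + 7**2 + 7*7) = 282 - 13/(10 + 49 + 49) = 282 - 13/108 = 30443/108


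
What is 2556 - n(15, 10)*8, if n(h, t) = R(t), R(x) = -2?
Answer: 2572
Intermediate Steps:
n(h, t) = -2
2556 - n(15, 10)*8 = 2556 - (-2)*8 = 2556 - 1*(-16) = 2556 + 16 = 2572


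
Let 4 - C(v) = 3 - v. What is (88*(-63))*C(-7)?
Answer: 33264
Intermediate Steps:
C(v) = 1 + v (C(v) = 4 - (3 - v) = 4 + (-3 + v) = 1 + v)
(88*(-63))*C(-7) = (88*(-63))*(1 - 7) = -5544*(-6) = 33264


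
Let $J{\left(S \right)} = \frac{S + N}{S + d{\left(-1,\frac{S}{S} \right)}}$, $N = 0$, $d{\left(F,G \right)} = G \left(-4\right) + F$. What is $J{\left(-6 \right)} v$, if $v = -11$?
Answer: $-6$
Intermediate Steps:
$d{\left(F,G \right)} = F - 4 G$ ($d{\left(F,G \right)} = - 4 G + F = F - 4 G$)
$J{\left(S \right)} = \frac{S}{-5 + S}$ ($J{\left(S \right)} = \frac{S + 0}{S - \left(1 + 4 \frac{S}{S}\right)} = \frac{S}{S - 5} = \frac{S}{-5 + S}$)
$J{\left(-6 \right)} v = - \frac{6}{-5 - 6} \left(-11\right) = - \frac{6}{-11} \left(-11\right) = \left(-6\right) \left(- \frac{1}{11}\right) \left(-11\right) = \frac{6}{11} \left(-11\right) = -6$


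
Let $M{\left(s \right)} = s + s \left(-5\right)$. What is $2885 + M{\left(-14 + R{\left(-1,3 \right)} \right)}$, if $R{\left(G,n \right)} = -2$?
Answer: $2949$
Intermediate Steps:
$M{\left(s \right)} = - 4 s$ ($M{\left(s \right)} = s - 5 s = - 4 s$)
$2885 + M{\left(-14 + R{\left(-1,3 \right)} \right)} = 2885 - 4 \left(-14 - 2\right) = 2885 - -64 = 2885 + 64 = 2949$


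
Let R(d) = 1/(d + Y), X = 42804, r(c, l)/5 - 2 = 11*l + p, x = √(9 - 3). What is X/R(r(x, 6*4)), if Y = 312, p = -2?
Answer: 69856128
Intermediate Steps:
x = √6 ≈ 2.4495
r(c, l) = 55*l (r(c, l) = 10 + 5*(11*l - 2) = 10 + 5*(-2 + 11*l) = 10 + (-10 + 55*l) = 55*l)
R(d) = 1/(312 + d) (R(d) = 1/(d + 312) = 1/(312 + d))
X/R(r(x, 6*4)) = 42804/(1/(312 + 55*(6*4))) = 42804/(1/(312 + 55*24)) = 42804/(1/(312 + 1320)) = 42804/(1/1632) = 42804*1632 = 69856128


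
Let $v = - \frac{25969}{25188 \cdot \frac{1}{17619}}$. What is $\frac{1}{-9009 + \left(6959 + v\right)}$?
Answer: $- \frac{8396}{169727737} \approx -4.9467 \cdot 10^{-5}$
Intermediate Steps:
$v = - \frac{152515937}{8396}$ ($v = - \frac{25969}{25188 \cdot \frac{1}{17619}} = - \frac{25969}{\frac{8396}{5873}} = \left(-25969\right) \frac{5873}{8396} = - \frac{152515937}{8396} \approx -18165.0$)
$\frac{1}{-9009 + \left(6959 + v\right)} = \frac{1}{-9009 + \left(6959 - \frac{152515937}{8396}\right)} = \frac{1}{-9009 - \frac{94088173}{8396}} = \frac{1}{- \frac{169727737}{8396}} = - \frac{8396}{169727737}$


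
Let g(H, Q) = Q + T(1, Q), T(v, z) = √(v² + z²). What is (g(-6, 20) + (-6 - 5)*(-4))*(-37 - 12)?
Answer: -3136 - 49*√401 ≈ -4117.2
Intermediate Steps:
g(H, Q) = Q + √(1 + Q²) (g(H, Q) = Q + √(1² + Q²) = Q + √(1 + Q²))
(g(-6, 20) + (-6 - 5)*(-4))*(-37 - 12) = ((20 + √(1 + 20²)) + (-6 - 5)*(-4))*(-37 - 12) = ((20 + √(1 + 400)) - 11*(-4))*(-49) = ((20 + √401) + 44)*(-49) = (64 + √401)*(-49) = -3136 - 49*√401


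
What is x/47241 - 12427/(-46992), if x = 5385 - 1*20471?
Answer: -40619135/739983024 ≈ -0.054892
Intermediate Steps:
x = -15086 (x = 5385 - 20471 = -15086)
x/47241 - 12427/(-46992) = -15086/47241 - 12427/(-46992) = -15086*1/47241 - 12427*(-1/46992) = -15086/47241 + 12427/46992 = -40619135/739983024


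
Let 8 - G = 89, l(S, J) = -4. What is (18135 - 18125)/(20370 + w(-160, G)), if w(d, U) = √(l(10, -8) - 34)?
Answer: 101850/207468469 - 5*I*√38/207468469 ≈ 0.00049092 - 1.4856e-7*I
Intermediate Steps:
G = -81 (G = 8 - 1*89 = 8 - 89 = -81)
w(d, U) = I*√38 (w(d, U) = √(-4 - 34) = √(-38) = I*√38)
(18135 - 18125)/(20370 + w(-160, G)) = (18135 - 18125)/(20370 + I*√38) = 10/(20370 + I*√38)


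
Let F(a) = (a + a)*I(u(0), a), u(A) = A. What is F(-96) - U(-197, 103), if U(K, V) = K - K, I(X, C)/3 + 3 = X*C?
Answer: 1728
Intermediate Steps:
I(X, C) = -9 + 3*C*X (I(X, C) = -9 + 3*(X*C) = -9 + 3*(C*X) = -9 + 3*C*X)
U(K, V) = 0
F(a) = -18*a (F(a) = (a + a)*(-9 + 3*a*0) = (2*a)*(-9 + 0) = (2*a)*(-9) = -18*a)
F(-96) - U(-197, 103) = -18*(-96) - 1*0 = 1728 + 0 = 1728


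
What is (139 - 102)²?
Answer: 1369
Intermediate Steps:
(139 - 102)² = 37² = 1369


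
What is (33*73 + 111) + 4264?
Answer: 6784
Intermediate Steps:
(33*73 + 111) + 4264 = (2409 + 111) + 4264 = 2520 + 4264 = 6784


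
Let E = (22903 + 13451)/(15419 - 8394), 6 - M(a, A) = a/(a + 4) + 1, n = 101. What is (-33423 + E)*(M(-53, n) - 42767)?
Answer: 491914454241411/344225 ≈ 1.4290e+9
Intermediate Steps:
M(a, A) = 5 - a/(4 + a) (M(a, A) = 6 - (a/(a + 4) + 1) = 6 - (a/(4 + a) + 1) = 6 - (1 + a/(4 + a)) = 6 + (-1 - a/(4 + a)) = 5 - a/(4 + a))
E = 36354/7025 ≈ 5.1749
(-33423 + E)*(M(-53, n) - 42767) = (-33423 + 36354/7025)*(4*(5 - 53)/(4 - 53) - 42767) = -234760221*(4*(-48)/(-49) - 42767)/7025 = -234760221*(4*(-1/49)*(-48) - 42767)/7025 = -234760221*(192/49 - 42767)/7025 = -234760221/7025*(-2095391/49) = 491914454241411/344225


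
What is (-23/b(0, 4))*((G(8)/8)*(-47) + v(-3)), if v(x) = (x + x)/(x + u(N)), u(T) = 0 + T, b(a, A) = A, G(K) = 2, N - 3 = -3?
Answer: 897/16 ≈ 56.063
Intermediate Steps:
N = 0 (N = 3 - 3 = 0)
u(T) = T
v(x) = 2 (v(x) = (x + x)/(x + 0) = (2*x)/x = 2)
(-23/b(0, 4))*((G(8)/8)*(-47) + v(-3)) = (-23/4)*((2/8)*(-47) + 2) = (-23*¼)*((2*(⅛))*(-47) + 2) = -23*((¼)*(-47) + 2)/4 = -23*(-47/4 + 2)/4 = -23/4*(-39/4) = 897/16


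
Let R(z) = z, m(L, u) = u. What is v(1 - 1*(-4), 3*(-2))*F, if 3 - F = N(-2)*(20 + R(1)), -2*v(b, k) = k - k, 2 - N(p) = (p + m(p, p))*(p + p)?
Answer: 0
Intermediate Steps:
N(p) = 2 - 4*p**2 (N(p) = 2 - (p + p)*(p + p) = 2 - 2*p*2*p = 2 - 4*p**2)
v(b, k) = 0 (v(b, k) = -(k - k)/2 = -1/2*0 = 0)
F = 297 (F = 3 - (2 - 4*(-2)**2)*(20 + 1) = 3 - (2 - 4*4)*21 = 3 - (2 - 16)*21 = 3 - (-14)*21 = 3 - 1*(-294) = 3 + 294 = 297)
v(1 - 1*(-4), 3*(-2))*F = 0*297 = 0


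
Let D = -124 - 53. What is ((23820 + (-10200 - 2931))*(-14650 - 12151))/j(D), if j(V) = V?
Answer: 95491963/59 ≈ 1.6185e+6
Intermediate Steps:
D = -177
((23820 + (-10200 - 2931))*(-14650 - 12151))/j(D) = ((23820 + (-10200 - 2931))*(-14650 - 12151))/(-177) = ((23820 - 13131)*(-26801))*(-1/177) = (10689*(-26801))*(-1/177) = -286475889*(-1/177) = 95491963/59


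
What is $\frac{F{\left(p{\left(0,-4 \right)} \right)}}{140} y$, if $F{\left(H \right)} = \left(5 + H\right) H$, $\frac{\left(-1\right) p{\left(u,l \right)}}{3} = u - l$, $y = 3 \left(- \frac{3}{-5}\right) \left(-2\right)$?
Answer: $- \frac{54}{25} \approx -2.16$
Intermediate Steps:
$y = - \frac{18}{5}$ ($y = 3 \left(\left(-3\right) \left(- \frac{1}{5}\right)\right) \left(-2\right) = 3 \cdot \frac{3}{5} \left(-2\right) = \frac{9}{5} \left(-2\right) = - \frac{18}{5} \approx -3.6$)
$p{\left(u,l \right)} = - 3 u + 3 l$ ($p{\left(u,l \right)} = - 3 \left(u - l\right) = - 3 u + 3 l$)
$F{\left(H \right)} = H \left(5 + H\right)$
$\frac{F{\left(p{\left(0,-4 \right)} \right)}}{140} y = \frac{\left(\left(-3\right) 0 + 3 \left(-4\right)\right) \left(5 + \left(\left(-3\right) 0 + 3 \left(-4\right)\right)\right)}{140} \left(- \frac{18}{5}\right) = \left(0 - 12\right) \left(5 + \left(0 - 12\right)\right) \frac{1}{140} \left(- \frac{18}{5}\right) = - 12 \left(5 - 12\right) \frac{1}{140} \left(- \frac{18}{5}\right) = \left(-12\right) \left(-7\right) \frac{1}{140} \left(- \frac{18}{5}\right) = 84 \cdot \frac{1}{140} \left(- \frac{18}{5}\right) = \frac{3}{5} \left(- \frac{18}{5}\right) = - \frac{54}{25}$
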